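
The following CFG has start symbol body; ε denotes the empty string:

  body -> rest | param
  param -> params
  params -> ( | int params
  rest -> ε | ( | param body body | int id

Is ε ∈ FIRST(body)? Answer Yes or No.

Yes

body -> rest and each of rest is nullable, so body ⇒* ε.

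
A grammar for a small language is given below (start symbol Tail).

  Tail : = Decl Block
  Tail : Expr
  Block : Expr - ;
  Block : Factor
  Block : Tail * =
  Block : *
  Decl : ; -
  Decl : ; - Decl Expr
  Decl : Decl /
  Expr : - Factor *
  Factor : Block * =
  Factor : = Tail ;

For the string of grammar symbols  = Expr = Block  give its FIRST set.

{ = }

= is a terminal; add {=} and stop.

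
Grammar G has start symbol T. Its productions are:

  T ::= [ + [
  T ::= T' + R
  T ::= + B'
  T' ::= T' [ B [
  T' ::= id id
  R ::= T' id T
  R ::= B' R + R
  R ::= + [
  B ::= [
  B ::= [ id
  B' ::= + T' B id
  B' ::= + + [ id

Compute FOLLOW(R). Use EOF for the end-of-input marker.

{ EOF, + }

In T ::= T' + R: R is at the end, add FOLLOW(T) = { EOF, + }.
In R ::= B' R + R: add FIRST(+ R) = { + }.
In R ::= B' R + R: R is at the end, add FOLLOW(R) = { EOF, + }.
Union: FOLLOW(R) = { EOF, + }.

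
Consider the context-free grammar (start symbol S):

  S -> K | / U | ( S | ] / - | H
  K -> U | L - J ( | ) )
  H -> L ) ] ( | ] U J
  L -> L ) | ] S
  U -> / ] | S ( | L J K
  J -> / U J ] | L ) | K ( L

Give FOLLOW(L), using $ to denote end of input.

In K -> L - J (: add FIRST(- J () = { - }.
In H -> L ) ] (: add FIRST() ] () = { ) }.
In L -> L ): add FIRST()) = { ) }.
In U -> L J K: add FIRST(J K) = { (, ), /, ] }.
In J -> L ): add FIRST()) = { ) }.
In J -> K ( L: L is at the end, add FOLLOW(J) = { $, (, ), -, /, ] }.
Union: FOLLOW(L) = { $, (, ), -, /, ] }.

{ $, (, ), -, /, ] }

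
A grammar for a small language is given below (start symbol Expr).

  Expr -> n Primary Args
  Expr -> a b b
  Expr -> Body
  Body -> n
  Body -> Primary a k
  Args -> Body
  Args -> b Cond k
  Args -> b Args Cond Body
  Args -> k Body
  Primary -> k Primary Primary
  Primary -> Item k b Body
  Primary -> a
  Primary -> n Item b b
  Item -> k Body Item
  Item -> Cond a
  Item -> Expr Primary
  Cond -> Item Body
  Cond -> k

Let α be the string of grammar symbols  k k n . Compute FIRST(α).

{ k }

k is a terminal; add {k} and stop.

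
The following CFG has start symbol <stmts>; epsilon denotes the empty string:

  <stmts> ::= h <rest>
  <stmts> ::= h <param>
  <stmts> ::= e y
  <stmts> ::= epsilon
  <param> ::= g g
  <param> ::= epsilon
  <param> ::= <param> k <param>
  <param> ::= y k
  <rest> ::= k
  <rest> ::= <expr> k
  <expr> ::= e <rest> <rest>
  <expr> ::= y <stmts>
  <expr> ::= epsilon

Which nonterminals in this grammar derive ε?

Directly nullable (have an epsilon-production): <stmts>, <param>, <expr>.
No other nonterminal has a production whose RHS symbols are all nullable.

{ <expr>, <param>, <stmts> }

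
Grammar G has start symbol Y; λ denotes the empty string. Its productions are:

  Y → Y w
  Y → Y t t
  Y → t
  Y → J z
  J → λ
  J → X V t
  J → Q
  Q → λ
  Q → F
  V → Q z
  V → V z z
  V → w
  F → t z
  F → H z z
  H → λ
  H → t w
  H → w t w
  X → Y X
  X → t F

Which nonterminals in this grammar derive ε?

Directly nullable (have an λ-production): J, Q, H.
No other nonterminal has a production whose RHS symbols are all nullable.

{ H, J, Q }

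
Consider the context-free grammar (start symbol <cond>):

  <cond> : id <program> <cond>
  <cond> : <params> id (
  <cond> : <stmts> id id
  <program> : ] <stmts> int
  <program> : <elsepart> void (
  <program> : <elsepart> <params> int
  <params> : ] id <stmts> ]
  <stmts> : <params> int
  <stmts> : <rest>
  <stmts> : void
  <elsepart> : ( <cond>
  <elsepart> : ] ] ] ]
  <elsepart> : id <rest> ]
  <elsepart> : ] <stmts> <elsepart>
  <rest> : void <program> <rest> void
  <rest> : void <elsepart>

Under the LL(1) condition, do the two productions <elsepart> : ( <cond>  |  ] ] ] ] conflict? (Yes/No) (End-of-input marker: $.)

No

FIRST(( <cond>) = { ( } and FIRST(] ] ] ]) = { ] }.
The FIRST sets are disjoint and neither alternative is nullable — no conflict.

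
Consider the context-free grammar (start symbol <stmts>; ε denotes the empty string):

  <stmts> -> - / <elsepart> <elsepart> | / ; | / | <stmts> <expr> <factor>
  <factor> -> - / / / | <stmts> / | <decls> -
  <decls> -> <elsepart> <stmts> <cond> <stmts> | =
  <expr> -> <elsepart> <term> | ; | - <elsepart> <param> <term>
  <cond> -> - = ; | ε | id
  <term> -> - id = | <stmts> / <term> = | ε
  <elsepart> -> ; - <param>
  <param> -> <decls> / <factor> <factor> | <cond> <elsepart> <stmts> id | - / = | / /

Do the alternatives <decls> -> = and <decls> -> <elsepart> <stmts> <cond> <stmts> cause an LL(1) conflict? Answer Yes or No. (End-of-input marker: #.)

No

FIRST(=) = { = } and FIRST(<elsepart> <stmts> <cond> <stmts>) = { ; }.
The FIRST sets are disjoint and neither alternative is nullable — no conflict.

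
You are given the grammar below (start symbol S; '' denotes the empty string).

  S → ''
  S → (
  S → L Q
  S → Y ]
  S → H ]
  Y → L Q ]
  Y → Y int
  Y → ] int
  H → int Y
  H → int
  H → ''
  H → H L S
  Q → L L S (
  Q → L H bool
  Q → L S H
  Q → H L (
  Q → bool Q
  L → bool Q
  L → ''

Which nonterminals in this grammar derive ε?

Directly nullable (have an ''-production): S, H, L.
Q → L S H with every symbol nullable, so Q is nullable.
No other nonterminal has a production whose RHS symbols are all nullable.

{ H, L, Q, S }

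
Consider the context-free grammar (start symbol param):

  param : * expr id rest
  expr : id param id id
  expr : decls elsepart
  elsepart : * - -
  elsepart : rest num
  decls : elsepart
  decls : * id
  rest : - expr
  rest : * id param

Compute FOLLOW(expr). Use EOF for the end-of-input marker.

{ EOF, id, num }

In param : * expr id rest: add FIRST(id rest) = { id }.
In rest : - expr: expr is at the end, add FOLLOW(rest) = { EOF, id, num }.
Union: FOLLOW(expr) = { EOF, id, num }.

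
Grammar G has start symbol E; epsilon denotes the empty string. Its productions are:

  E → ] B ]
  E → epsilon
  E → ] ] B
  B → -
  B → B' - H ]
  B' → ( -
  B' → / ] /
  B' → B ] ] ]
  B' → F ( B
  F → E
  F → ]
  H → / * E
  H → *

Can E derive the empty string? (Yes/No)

E has an epsilon-production, so E ⇒ epsilon.

Yes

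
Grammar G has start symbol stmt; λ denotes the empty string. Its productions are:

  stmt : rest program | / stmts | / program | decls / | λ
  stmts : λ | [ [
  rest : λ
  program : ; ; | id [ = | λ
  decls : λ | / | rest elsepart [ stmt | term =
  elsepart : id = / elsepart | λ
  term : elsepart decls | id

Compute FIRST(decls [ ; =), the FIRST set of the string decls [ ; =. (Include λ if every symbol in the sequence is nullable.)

{ /, =, [, id }

Add FIRST(decls)\{λ} = { /, =, [, id }; decls is nullable, continue.
[ is a terminal; add {[} and stop.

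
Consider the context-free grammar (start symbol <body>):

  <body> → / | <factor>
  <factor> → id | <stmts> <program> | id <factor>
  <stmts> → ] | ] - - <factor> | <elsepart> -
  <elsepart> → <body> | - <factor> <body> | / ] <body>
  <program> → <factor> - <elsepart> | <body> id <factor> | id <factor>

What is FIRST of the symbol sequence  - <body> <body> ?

- is a terminal; add {-} and stop.

{ - }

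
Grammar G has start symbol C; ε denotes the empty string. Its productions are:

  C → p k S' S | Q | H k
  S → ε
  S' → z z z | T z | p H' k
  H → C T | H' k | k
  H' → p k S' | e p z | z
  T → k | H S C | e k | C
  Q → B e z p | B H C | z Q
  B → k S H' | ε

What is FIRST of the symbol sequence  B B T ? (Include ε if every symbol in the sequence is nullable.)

Add FIRST(B)\{ε} = { k }; B is nullable, continue.
Add FIRST(B)\{ε} = { k }; B is nullable, continue.
Add FIRST(T) = { e, k, p, z }; T is not nullable, stop.

{ e, k, p, z }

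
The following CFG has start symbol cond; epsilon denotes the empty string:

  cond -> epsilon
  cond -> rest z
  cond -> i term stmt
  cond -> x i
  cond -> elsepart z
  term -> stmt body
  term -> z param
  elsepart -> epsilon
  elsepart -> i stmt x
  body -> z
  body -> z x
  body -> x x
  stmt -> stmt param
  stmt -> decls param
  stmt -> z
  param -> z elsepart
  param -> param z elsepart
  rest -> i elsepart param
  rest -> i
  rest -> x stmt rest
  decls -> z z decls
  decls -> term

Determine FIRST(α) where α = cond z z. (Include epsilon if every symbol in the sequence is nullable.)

Add FIRST(cond)\{epsilon} = { i, x, z }; cond is nullable, continue.
z is a terminal; add {z} and stop.

{ i, x, z }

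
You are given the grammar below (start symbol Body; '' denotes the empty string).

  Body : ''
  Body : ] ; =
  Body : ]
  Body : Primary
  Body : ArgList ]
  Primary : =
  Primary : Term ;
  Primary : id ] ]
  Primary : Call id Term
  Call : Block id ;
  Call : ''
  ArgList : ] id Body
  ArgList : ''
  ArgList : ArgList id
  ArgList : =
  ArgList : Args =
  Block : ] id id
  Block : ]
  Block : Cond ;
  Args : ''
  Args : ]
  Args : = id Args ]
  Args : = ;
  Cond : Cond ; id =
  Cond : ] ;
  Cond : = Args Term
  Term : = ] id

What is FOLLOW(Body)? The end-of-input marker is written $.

Body is the start symbol, so $ ∈ FOLLOW(Body).
In ArgList : ] id Body: Body is at the end, add FOLLOW(ArgList) = { ], id }.
Union: FOLLOW(Body) = { $, ], id }.

{ $, ], id }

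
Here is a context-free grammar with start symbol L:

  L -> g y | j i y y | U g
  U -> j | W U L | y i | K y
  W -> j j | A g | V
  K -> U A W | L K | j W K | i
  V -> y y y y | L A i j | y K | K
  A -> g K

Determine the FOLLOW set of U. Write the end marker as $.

In L -> U g: add FIRST(g) = { g }.
In U -> W U L: add FIRST(L) = { g, i, j, y }.
In K -> U A W: add FIRST(A W) = { g }.
Union: FOLLOW(U) = { g, i, j, y }.

{ g, i, j, y }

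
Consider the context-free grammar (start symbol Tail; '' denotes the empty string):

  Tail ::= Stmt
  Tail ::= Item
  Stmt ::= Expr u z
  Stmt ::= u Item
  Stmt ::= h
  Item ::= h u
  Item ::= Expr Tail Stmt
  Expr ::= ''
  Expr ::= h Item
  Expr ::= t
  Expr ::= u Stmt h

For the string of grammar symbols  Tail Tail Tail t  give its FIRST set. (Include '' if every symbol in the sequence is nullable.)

Add FIRST(Tail) = { h, t, u }; Tail is not nullable, stop.

{ h, t, u }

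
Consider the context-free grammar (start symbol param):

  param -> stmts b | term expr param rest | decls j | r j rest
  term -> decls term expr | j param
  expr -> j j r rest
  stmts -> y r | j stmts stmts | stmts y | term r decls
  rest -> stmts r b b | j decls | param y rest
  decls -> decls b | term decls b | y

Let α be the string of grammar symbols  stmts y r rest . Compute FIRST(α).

Add FIRST(stmts) = { j, y }; stmts is not nullable, stop.

{ j, y }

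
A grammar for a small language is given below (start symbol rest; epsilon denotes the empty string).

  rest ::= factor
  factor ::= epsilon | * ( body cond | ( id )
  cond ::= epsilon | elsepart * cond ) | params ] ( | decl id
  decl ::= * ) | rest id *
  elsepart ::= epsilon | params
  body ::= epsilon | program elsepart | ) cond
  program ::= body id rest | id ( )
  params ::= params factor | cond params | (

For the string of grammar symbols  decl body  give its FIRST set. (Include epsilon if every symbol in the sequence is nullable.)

Add FIRST(decl) = { (, *, id }; decl is not nullable, stop.

{ (, *, id }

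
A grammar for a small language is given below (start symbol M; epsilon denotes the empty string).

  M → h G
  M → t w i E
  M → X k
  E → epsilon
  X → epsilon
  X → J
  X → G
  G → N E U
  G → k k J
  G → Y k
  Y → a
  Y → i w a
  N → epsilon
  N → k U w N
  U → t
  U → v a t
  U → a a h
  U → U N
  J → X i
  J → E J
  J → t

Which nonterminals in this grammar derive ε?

Directly nullable (have an epsilon-production): E, X, N.
No other nonterminal has a production whose RHS symbols are all nullable.

{ E, N, X }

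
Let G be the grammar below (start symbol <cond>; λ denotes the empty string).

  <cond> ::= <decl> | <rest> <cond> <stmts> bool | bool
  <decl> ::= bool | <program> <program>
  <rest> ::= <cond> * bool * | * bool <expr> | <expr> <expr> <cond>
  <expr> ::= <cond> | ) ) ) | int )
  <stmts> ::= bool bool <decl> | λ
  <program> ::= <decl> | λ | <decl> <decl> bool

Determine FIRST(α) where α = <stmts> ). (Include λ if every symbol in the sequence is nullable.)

Add FIRST(<stmts>)\{λ} = { bool }; <stmts> is nullable, continue.
) is a terminal; add {)} and stop.

{ ), bool }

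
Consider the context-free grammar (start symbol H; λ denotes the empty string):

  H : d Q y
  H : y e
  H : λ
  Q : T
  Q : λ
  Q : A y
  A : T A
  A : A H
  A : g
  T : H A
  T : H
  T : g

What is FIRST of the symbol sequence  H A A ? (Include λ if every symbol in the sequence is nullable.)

{ d, g, y }

Add FIRST(H)\{λ} = { d, y }; H is nullable, continue.
Add FIRST(A) = { d, g, y }; A is not nullable, stop.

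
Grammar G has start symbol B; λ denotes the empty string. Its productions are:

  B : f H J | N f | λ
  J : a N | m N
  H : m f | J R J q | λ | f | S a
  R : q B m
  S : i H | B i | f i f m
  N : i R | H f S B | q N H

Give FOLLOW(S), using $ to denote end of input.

{ $, a, f, i, m, q }

In H : S a: add FIRST(a) = { a }.
In N : H f S B: add FIRST(B)\{λ} = { a, f, i, m, q }.
  Since B is nullable, also add FOLLOW(N) = { $, a, f, i, m, q }.
Union: FOLLOW(S) = { $, a, f, i, m, q }.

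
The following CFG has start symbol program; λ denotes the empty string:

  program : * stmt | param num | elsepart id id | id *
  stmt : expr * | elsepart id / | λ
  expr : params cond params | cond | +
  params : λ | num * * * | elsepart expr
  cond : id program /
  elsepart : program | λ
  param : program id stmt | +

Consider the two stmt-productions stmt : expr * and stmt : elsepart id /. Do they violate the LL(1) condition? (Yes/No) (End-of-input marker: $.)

FIRST(expr *) = { *, +, id, num } and FIRST(elsepart id /) = { *, +, id }.
Both contain *, so the two alternatives are not disjoint — LL(1) conflict.

Yes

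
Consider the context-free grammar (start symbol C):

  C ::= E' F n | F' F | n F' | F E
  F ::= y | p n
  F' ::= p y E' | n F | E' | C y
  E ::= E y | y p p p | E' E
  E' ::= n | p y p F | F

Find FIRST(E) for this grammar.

{ n, p, y }

From E ::= E y: add FIRST(E) = { n, p, y }.
E ::= y p p p contributes {y}.
From E ::= E' E: add FIRST(E') = { n, p, y }.
Union: FIRST(E) = { n, p, y }.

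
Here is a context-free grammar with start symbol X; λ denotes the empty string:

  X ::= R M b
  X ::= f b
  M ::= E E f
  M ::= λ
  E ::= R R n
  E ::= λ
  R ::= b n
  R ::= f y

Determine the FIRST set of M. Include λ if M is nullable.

{ b, f, λ }

From M ::= E E f: E, E nullable, take FIRST(E) ∪ FIRST(E) ∪ {f} = { b, f }.
M ::= λ contributes λ.
Union: FIRST(M) = { b, f, λ }.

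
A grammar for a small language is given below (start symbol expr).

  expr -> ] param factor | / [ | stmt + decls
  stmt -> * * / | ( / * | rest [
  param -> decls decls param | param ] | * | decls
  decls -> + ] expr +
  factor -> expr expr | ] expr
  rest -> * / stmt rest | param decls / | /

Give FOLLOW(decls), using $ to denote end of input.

In expr -> stmt + decls: decls is at the end, add FOLLOW(expr) = { $, (, *, +, /, ] }.
In param -> decls decls param: add FIRST(decls param) = { + }.
In param -> decls decls param: add FIRST(param) = { *, + }.
In param -> decls: decls is at the end, add FOLLOW(param) = { (, *, +, /, ] }.
In rest -> param decls /: add FIRST(/) = { / }.
Union: FOLLOW(decls) = { $, (, *, +, /, ] }.

{ $, (, *, +, /, ] }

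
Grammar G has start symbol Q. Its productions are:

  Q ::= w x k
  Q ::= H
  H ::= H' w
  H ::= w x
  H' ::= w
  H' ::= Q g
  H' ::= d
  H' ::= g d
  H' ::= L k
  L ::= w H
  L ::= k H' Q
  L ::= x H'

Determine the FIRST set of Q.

{ d, g, k, w, x }

Q ::= w x k contributes {w}.
From Q ::= H: add FIRST(H) = { d, g, k, w, x }.
Union: FIRST(Q) = { d, g, k, w, x }.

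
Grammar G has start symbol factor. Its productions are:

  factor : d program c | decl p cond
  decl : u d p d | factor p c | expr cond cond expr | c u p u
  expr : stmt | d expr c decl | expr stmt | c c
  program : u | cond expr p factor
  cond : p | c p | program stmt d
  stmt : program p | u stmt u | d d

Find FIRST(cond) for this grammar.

{ c, p, u }

cond : p contributes {p}.
cond : c p contributes {c}.
From cond : program stmt d: add FIRST(program) = { c, p, u }.
Union: FIRST(cond) = { c, p, u }.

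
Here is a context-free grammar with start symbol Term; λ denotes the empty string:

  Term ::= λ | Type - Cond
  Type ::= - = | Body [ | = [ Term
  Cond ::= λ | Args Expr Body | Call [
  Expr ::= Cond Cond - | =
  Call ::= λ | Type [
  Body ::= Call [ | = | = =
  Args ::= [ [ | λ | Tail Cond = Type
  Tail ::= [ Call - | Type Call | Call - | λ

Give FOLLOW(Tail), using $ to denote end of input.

In Args ::= Tail Cond = Type: add FIRST(Cond = Type) = { -, =, [ }.
Union: FOLLOW(Tail) = { -, =, [ }.

{ -, =, [ }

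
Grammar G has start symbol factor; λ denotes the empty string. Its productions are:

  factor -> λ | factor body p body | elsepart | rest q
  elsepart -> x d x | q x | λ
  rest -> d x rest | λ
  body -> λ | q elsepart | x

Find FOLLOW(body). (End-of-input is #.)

In factor -> factor body p body: add FIRST(p body) = { p }.
In factor -> factor body p body: body is at the end, add FOLLOW(factor) = { #, p, q, x }.
Union: FOLLOW(body) = { #, p, q, x }.

{ #, p, q, x }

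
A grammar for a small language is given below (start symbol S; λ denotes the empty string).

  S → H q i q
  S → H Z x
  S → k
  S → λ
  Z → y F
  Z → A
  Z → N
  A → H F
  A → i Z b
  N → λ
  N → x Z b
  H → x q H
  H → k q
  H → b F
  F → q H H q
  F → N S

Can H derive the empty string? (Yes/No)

No

Nullable nonterminals: F, N, S, Z.
No production of H has an RHS whose symbols are all nullable, so H is not nullable.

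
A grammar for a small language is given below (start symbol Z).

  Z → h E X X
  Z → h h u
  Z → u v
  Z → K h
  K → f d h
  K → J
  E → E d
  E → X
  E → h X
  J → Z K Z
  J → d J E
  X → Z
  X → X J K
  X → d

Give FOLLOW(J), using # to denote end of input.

In K → J: J is at the end, add FOLLOW(K) = { #, d, f, h, u }.
In J → d J E: add FIRST(E) = { d, f, h, u }.
In X → X J K: add FIRST(K) = { d, f, h, u }.
Union: FOLLOW(J) = { #, d, f, h, u }.

{ #, d, f, h, u }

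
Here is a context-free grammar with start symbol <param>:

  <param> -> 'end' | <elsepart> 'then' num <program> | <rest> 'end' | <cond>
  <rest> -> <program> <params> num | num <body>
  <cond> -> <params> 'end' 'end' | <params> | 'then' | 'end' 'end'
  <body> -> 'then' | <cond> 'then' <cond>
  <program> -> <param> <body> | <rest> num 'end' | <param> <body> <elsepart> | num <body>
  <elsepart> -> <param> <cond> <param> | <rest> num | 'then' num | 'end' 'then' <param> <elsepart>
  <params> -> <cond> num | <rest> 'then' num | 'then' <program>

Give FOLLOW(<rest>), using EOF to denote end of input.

{ 'end', 'then', num }

In <param> -> <rest> 'end': add FIRST('end') = { 'end' }.
In <program> -> <rest> num 'end': add FIRST(num 'end') = { num }.
In <elsepart> -> <rest> num: add FIRST(num) = { num }.
In <params> -> <rest> 'then' num: add FIRST('then' num) = { 'then' }.
Union: FOLLOW(<rest>) = { 'end', 'then', num }.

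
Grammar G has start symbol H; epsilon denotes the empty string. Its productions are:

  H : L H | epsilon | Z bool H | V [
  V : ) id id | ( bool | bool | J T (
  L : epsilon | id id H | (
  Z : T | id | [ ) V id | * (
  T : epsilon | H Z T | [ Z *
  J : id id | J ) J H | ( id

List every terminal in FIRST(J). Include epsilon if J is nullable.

J : id id contributes {id}.
From J : J ) J H: add FIRST(J) = { (, id }.
J : ( id contributes {(}.
Union: FIRST(J) = { (, id }.

{ (, id }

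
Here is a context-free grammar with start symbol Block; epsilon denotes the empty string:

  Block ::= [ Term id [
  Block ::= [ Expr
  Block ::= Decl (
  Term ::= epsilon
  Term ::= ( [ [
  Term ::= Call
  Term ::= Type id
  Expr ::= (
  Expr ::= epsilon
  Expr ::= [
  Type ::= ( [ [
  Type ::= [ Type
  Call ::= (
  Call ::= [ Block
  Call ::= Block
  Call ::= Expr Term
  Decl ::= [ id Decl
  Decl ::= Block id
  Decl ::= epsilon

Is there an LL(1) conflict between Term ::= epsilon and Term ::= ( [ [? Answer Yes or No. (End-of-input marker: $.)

FIRST(epsilon) = { epsilon } and FIRST(( [ [) = { ( }.
The first is nullable but FOLLOW(Term) = { id } is disjoint from FIRST of the second.

No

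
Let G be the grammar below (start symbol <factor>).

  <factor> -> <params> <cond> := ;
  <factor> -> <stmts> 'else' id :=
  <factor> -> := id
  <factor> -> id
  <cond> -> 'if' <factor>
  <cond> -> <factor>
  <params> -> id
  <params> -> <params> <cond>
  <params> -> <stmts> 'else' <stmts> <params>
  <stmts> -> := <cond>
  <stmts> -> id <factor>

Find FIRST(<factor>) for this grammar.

From <factor> -> <params> <cond> := ;: add FIRST(<params>) = { :=, id }.
From <factor> -> <stmts> 'else' id :=: add FIRST(<stmts>) = { :=, id }.
<factor> -> := id contributes {:=}.
<factor> -> id contributes {id}.
Union: FIRST(<factor>) = { :=, id }.

{ :=, id }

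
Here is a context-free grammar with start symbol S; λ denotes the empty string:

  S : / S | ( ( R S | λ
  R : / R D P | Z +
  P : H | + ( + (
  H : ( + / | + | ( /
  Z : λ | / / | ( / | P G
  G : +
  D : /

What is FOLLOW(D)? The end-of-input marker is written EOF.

{ (, + }

In R : / R D P: add FIRST(P) = { (, + }.
Union: FOLLOW(D) = { (, + }.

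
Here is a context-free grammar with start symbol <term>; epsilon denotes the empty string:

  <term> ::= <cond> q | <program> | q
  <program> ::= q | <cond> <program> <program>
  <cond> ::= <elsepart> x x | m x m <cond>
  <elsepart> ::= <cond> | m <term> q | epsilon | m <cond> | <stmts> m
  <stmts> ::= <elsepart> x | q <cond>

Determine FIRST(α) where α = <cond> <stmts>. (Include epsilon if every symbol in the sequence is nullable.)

{ m, q, x }

Add FIRST(<cond>) = { m, q, x }; <cond> is not nullable, stop.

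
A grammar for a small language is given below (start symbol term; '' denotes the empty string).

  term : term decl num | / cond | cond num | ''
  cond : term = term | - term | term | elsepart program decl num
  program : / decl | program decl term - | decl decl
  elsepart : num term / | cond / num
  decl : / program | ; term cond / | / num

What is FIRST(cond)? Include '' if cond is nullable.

{ -, /, ;, =, num, '' }

From cond : term = term: term nullable, take FIRST(term) ∪ {=} = { -, /, ;, =, num }.
cond : - term contributes {-}.
From cond : term: add FIRST(term) = { -, /, ;, =, num, '' } (including '' since term is nullable).
From cond : elsepart program decl num: add FIRST(elsepart) = { -, /, ;, =, num }.
Union: FIRST(cond) = { -, /, ;, =, num, '' }.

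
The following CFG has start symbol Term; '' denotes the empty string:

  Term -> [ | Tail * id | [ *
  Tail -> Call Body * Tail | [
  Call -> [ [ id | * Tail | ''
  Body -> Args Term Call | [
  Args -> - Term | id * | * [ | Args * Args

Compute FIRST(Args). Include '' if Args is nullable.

Args -> - Term contributes {-}.
Args -> id * contributes {id}.
Args -> * [ contributes {*}.
From Args -> Args * Args: add FIRST(Args) = { *, -, id }.
Union: FIRST(Args) = { *, -, id }.

{ *, -, id }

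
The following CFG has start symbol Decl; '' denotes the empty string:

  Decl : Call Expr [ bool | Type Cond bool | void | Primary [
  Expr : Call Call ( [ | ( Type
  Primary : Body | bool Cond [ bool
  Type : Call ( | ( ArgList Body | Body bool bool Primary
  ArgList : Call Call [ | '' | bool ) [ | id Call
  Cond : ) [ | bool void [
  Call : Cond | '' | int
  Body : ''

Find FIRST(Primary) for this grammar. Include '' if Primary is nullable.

{ bool, '' }

From Primary : Body: add FIRST(Body) = { '' } (including '' since Body is nullable).
Primary : bool Cond [ bool contributes {bool}.
Union: FIRST(Primary) = { bool, '' }.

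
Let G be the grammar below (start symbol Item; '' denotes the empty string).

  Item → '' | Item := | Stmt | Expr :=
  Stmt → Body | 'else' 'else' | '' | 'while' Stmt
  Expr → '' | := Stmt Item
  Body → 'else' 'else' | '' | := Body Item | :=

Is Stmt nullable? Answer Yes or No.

Yes

Stmt has an ''-production, so Stmt ⇒ ''.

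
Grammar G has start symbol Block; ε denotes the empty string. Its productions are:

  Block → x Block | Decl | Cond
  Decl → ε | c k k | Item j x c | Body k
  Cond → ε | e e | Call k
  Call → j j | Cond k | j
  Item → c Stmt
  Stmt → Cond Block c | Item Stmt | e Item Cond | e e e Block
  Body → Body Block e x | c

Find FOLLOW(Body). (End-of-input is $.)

{ c, e, j, k, x }

In Decl → Body k: add FIRST(k) = { k }.
In Body → Body Block e x: add FIRST(Block e x) = { c, e, j, k, x }.
Union: FOLLOW(Body) = { c, e, j, k, x }.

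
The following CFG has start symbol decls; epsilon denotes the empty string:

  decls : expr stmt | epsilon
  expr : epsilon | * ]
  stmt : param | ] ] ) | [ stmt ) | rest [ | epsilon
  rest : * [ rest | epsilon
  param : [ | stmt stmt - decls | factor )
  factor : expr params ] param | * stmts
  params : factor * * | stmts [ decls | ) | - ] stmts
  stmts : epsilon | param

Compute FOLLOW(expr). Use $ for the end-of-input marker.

In decls : expr stmt: add FIRST(stmt)\{epsilon} = { ), *, -, [, ] }.
  Since stmt is nullable, also add FOLLOW(decls) = { $, ), *, -, [, ] }.
In factor : expr params ] param: add FIRST(params ] param) = { ), *, -, [, ] }.
Union: FOLLOW(expr) = { $, ), *, -, [, ] }.

{ $, ), *, -, [, ] }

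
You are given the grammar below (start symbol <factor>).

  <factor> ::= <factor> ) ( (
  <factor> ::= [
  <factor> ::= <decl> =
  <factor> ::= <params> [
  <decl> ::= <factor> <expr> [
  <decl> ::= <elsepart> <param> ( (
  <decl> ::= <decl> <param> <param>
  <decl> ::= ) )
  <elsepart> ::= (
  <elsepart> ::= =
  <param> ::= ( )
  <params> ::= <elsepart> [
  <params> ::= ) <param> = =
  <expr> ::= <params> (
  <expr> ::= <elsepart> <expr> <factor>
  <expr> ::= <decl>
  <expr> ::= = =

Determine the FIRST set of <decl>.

From <decl> ::= <factor> <expr> [: add FIRST(<factor>) = { (, ), =, [ }.
From <decl> ::= <elsepart> <param> ( (: add FIRST(<elsepart>) = { (, = }.
From <decl> ::= <decl> <param> <param>: add FIRST(<decl>) = { (, ), =, [ }.
<decl> ::= ) ) contributes {)}.
Union: FIRST(<decl>) = { (, ), =, [ }.

{ (, ), =, [ }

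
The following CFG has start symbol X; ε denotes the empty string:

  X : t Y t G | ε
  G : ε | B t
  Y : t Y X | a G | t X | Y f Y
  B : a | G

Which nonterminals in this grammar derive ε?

Directly nullable (have an ε-production): X, G.
B : G with every symbol nullable, so B is nullable.
No other nonterminal has a production whose RHS symbols are all nullable.

{ B, G, X }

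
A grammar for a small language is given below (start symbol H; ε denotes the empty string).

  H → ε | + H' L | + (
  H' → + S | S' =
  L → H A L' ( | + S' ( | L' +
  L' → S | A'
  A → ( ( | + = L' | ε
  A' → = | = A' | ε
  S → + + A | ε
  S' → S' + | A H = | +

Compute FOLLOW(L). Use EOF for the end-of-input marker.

In H → + H' L: L is at the end, add FOLLOW(H) = { EOF, (, +, = }.
Union: FOLLOW(L) = { EOF, (, +, = }.

{ EOF, (, +, = }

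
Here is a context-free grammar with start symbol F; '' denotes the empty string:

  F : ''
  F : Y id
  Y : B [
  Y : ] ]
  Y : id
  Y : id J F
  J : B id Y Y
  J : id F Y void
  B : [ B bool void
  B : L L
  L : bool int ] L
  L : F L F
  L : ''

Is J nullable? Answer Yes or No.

No

Nullable nonterminals: B, F, L.
No production of J has an RHS whose symbols are all nullable, so J is not nullable.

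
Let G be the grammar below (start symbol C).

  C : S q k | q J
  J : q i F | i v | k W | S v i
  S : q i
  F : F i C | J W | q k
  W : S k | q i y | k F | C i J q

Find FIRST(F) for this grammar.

{ i, k, q }

From F : F i C: add FIRST(F) = { i, k, q }.
From F : J W: add FIRST(J) = { i, k, q }.
F : q k contributes {q}.
Union: FIRST(F) = { i, k, q }.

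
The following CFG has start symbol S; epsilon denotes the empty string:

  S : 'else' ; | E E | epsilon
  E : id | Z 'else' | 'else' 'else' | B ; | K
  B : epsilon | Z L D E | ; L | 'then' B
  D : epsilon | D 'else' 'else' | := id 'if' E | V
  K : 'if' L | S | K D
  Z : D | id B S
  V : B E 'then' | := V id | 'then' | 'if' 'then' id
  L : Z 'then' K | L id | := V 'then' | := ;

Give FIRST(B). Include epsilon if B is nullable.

{ 'else', 'if', 'then', :=, ;, id, epsilon }

B : epsilon contributes epsilon.
From B : Z L D E: Z nullable, take FIRST(Z) ∪ FIRST(L) = { 'else', 'if', 'then', :=, ;, id }.
B : ; L contributes {;}.
B : 'then' B contributes {'then'}.
Union: FIRST(B) = { 'else', 'if', 'then', :=, ;, id, epsilon }.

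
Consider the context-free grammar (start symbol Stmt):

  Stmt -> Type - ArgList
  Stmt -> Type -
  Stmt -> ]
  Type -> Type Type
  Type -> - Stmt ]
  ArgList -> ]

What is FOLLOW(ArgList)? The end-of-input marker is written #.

{ #, ] }

In Stmt -> Type - ArgList: ArgList is at the end, add FOLLOW(Stmt) = { #, ] }.
Union: FOLLOW(ArgList) = { #, ] }.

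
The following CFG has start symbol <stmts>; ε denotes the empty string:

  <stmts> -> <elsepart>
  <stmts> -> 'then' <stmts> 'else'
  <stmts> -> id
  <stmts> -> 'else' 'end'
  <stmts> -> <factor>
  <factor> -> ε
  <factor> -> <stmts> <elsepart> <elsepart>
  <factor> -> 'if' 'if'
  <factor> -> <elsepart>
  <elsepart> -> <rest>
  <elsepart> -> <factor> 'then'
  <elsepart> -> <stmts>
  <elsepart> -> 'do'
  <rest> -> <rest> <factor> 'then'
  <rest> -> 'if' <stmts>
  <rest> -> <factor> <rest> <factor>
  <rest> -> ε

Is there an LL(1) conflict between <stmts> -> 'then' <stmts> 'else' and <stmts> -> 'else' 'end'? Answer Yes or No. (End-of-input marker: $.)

No

FIRST('then' <stmts> 'else') = { 'then' } and FIRST('else' 'end') = { 'else' }.
The FIRST sets are disjoint and neither alternative is nullable — no conflict.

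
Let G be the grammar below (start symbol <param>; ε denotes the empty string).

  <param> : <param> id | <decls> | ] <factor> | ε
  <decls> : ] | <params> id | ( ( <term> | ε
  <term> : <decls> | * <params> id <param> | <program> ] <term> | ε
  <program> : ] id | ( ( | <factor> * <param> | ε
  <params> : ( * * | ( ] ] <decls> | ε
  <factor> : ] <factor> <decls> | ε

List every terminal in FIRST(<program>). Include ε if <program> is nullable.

<program> : ] id contributes {]}.
<program> : ( ( contributes {(}.
From <program> : <factor> * <param>: <factor> nullable, take FIRST(<factor>) ∪ {*} = { *, ] }.
<program> : ε contributes ε.
Union: FIRST(<program>) = { (, *, ], ε }.

{ (, *, ], ε }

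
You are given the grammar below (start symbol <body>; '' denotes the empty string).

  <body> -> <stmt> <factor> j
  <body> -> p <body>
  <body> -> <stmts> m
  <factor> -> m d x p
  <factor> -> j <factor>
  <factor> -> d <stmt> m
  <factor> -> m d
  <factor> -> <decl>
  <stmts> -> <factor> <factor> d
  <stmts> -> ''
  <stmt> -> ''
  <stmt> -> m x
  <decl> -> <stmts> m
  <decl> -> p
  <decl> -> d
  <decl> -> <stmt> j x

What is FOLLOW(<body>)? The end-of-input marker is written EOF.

{ EOF }

<body> is the start symbol, so EOF ∈ FOLLOW(<body>).
In <body> -> p <body>: <body> is at the end, add FOLLOW(<body>) = { EOF }.
Union: FOLLOW(<body>) = { EOF }.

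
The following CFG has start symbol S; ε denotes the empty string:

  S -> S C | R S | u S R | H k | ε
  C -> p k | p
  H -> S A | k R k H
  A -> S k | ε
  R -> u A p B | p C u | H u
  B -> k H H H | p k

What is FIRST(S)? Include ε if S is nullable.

From S -> S C: S nullable, take FIRST(S) ∪ FIRST(C) = { k, p, u }.
From S -> R S: add FIRST(R) = { k, p, u }.
S -> u S R contributes {u}.
From S -> H k: H nullable, take FIRST(H) ∪ {k} = { k, p, u }.
S -> ε contributes ε.
Union: FIRST(S) = { k, p, u, ε }.

{ k, p, u, ε }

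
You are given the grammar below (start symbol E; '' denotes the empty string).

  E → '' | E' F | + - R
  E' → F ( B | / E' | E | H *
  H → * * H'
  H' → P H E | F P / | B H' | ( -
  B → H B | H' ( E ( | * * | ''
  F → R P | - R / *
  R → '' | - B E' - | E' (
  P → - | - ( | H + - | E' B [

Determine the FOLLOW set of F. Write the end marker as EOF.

In E → E' F: F is at the end, add FOLLOW(E) = { EOF, (, *, +, -, /, [ }.
In E' → F ( B: add FIRST(( B) = { ( }.
In H' → F P /: add FIRST(P /) = { (, *, +, -, /, [ }.
Union: FOLLOW(F) = { EOF, (, *, +, -, /, [ }.

{ EOF, (, *, +, -, /, [ }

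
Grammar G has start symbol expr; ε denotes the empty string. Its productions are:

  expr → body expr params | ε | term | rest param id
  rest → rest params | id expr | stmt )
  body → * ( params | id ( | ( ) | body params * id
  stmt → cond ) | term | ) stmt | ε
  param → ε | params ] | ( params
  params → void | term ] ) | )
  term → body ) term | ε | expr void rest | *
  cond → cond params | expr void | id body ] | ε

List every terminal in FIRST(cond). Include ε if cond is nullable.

{ (, ), *, ], id, void, ε }

From cond → cond params: cond nullable, take FIRST(cond) ∪ FIRST(params) = { (, ), *, ], id, void }.
From cond → expr void: expr nullable, take FIRST(expr) ∪ {void} = { (, ), *, ], id, void }.
cond → id body ] contributes {id}.
cond → ε contributes ε.
Union: FIRST(cond) = { (, ), *, ], id, void, ε }.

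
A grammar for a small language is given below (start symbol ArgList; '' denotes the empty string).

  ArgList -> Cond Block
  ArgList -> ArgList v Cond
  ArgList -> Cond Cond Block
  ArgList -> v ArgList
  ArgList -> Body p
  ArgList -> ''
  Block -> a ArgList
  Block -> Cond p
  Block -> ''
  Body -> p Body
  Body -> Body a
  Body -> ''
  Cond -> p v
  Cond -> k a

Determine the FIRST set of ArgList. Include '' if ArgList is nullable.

From ArgList -> Cond Block: add FIRST(Cond) = { k, p }.
From ArgList -> ArgList v Cond: ArgList nullable, take FIRST(ArgList) ∪ {v} = { a, k, p, v }.
From ArgList -> Cond Cond Block: add FIRST(Cond) = { k, p }.
ArgList -> v ArgList contributes {v}.
From ArgList -> Body p: Body nullable, take FIRST(Body) ∪ {p} = { a, p }.
ArgList -> '' contributes ''.
Union: FIRST(ArgList) = { a, k, p, v, '' }.

{ a, k, p, v, '' }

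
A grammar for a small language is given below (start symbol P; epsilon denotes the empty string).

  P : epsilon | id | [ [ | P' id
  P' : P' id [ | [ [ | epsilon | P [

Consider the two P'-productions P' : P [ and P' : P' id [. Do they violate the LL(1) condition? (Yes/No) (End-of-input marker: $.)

FIRST(P [) = { [, id } and FIRST(P' id [) = { [, id }.
Both contain [, so the two alternatives are not disjoint — LL(1) conflict.

Yes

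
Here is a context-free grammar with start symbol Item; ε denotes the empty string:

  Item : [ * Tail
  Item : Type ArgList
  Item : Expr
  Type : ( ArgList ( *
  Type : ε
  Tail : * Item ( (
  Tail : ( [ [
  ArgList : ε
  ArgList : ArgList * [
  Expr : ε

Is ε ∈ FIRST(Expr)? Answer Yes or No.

Expr has an ε-production, so Expr ⇒ ε.

Yes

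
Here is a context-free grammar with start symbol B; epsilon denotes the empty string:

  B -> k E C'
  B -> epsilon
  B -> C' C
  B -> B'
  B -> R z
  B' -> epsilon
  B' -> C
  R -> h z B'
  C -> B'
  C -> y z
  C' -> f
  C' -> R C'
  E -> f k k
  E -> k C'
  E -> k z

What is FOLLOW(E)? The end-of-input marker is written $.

In B -> k E C': add FIRST(C') = { f, h }.
Union: FOLLOW(E) = { f, h }.

{ f, h }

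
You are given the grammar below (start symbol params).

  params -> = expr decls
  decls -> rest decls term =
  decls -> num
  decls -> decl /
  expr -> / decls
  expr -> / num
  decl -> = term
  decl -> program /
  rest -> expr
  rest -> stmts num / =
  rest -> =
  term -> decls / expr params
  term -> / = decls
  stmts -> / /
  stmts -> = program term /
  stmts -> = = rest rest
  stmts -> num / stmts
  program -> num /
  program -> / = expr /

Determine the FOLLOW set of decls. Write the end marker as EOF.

In params -> = expr decls: decls is at the end, add FOLLOW(params) = { EOF, /, = }.
In decls -> rest decls term =: add FIRST(term =) = { /, =, num }.
In expr -> / decls: decls is at the end, add FOLLOW(expr) = { /, =, num }.
In term -> decls / expr params: add FIRST(/ expr params) = { / }.
In term -> / = decls: decls is at the end, add FOLLOW(term) = { /, = }.
Union: FOLLOW(decls) = { EOF, /, =, num }.

{ EOF, /, =, num }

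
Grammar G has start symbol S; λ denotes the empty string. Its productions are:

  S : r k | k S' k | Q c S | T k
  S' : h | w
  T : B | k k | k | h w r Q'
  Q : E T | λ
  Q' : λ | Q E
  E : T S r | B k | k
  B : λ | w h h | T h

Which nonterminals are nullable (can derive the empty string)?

Directly nullable (have an λ-production): Q, Q', B.
T : B with every symbol nullable, so T is nullable.
No other nonterminal has a production whose RHS symbols are all nullable.

{ B, Q, Q', T }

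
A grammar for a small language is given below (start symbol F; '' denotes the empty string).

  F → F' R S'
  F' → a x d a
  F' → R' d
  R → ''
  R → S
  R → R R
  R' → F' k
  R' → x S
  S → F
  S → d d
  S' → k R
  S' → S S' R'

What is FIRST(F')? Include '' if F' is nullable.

F' → a x d a contributes {a}.
From F' → R' d: add FIRST(R') = { a, x }.
Union: FIRST(F') = { a, x }.

{ a, x }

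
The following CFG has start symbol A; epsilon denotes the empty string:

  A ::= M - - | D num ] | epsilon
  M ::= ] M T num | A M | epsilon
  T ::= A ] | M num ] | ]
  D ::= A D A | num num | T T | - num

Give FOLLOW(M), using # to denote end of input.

In A ::= M - -: add FIRST(- -) = { - }.
In M ::= ] M T num: add FIRST(T num) = { -, ], num }.
In M ::= A M: M is at the end, add FOLLOW(M) = { -, ], num }.
In T ::= M num ]: add FIRST(num ]) = { num }.
Union: FOLLOW(M) = { -, ], num }.

{ -, ], num }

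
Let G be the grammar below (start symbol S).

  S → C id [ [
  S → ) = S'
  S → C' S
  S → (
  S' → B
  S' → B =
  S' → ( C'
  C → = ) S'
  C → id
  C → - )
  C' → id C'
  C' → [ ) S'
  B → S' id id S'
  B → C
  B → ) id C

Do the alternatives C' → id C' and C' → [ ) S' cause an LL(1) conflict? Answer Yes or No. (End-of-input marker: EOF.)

No

FIRST(id C') = { id } and FIRST([ ) S') = { [ }.
The FIRST sets are disjoint and neither alternative is nullable — no conflict.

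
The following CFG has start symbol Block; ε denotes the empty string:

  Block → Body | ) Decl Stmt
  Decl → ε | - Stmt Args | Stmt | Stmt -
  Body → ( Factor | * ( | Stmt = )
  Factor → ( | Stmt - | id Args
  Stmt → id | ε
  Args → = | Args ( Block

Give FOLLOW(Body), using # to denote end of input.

{ #, (, id }

In Block → Body: Body is at the end, add FOLLOW(Block) = { #, (, id }.
Union: FOLLOW(Body) = { #, (, id }.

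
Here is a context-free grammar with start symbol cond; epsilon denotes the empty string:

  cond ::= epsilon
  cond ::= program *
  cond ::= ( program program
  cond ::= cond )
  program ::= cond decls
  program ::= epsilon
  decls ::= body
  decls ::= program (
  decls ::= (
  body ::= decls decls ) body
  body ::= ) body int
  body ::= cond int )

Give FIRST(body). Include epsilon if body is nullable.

From body ::= decls decls ) body: add FIRST(decls) = { (, ), *, int }.
body ::= ) body int contributes {)}.
From body ::= cond int ): cond nullable, take FIRST(cond) ∪ {int} = { (, ), *, int }.
Union: FIRST(body) = { (, ), *, int }.

{ (, ), *, int }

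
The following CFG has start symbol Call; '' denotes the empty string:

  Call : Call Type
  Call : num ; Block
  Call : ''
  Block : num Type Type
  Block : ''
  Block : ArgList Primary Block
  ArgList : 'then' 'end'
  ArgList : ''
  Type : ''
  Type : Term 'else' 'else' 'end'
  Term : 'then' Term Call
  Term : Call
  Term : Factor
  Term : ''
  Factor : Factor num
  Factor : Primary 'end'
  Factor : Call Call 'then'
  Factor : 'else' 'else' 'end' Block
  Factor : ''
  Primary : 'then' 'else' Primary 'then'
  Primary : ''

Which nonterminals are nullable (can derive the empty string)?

Directly nullable (have an ''-production): Call, Block, ArgList, Type, Term, Factor, Primary.

{ ArgList, Block, Call, Factor, Primary, Term, Type }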